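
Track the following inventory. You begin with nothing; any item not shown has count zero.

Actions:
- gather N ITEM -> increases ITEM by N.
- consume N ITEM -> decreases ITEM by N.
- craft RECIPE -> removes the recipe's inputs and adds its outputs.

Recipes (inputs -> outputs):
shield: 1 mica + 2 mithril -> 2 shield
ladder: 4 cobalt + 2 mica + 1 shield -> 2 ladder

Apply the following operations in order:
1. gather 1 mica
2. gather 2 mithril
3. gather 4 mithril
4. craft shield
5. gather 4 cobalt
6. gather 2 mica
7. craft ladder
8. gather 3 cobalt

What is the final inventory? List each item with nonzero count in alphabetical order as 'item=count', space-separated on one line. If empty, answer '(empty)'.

After 1 (gather 1 mica): mica=1
After 2 (gather 2 mithril): mica=1 mithril=2
After 3 (gather 4 mithril): mica=1 mithril=6
After 4 (craft shield): mithril=4 shield=2
After 5 (gather 4 cobalt): cobalt=4 mithril=4 shield=2
After 6 (gather 2 mica): cobalt=4 mica=2 mithril=4 shield=2
After 7 (craft ladder): ladder=2 mithril=4 shield=1
After 8 (gather 3 cobalt): cobalt=3 ladder=2 mithril=4 shield=1

Answer: cobalt=3 ladder=2 mithril=4 shield=1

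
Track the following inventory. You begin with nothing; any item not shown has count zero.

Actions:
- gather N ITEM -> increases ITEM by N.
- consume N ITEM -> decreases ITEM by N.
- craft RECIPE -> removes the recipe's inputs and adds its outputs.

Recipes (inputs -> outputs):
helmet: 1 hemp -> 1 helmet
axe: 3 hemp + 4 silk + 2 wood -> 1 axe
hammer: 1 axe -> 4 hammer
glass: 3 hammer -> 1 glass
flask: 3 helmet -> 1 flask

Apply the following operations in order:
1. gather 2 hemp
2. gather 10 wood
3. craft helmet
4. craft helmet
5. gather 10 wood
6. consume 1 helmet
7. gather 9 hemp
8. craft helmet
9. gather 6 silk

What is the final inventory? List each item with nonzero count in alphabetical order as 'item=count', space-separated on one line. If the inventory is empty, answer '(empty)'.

Answer: helmet=2 hemp=8 silk=6 wood=20

Derivation:
After 1 (gather 2 hemp): hemp=2
After 2 (gather 10 wood): hemp=2 wood=10
After 3 (craft helmet): helmet=1 hemp=1 wood=10
After 4 (craft helmet): helmet=2 wood=10
After 5 (gather 10 wood): helmet=2 wood=20
After 6 (consume 1 helmet): helmet=1 wood=20
After 7 (gather 9 hemp): helmet=1 hemp=9 wood=20
After 8 (craft helmet): helmet=2 hemp=8 wood=20
After 9 (gather 6 silk): helmet=2 hemp=8 silk=6 wood=20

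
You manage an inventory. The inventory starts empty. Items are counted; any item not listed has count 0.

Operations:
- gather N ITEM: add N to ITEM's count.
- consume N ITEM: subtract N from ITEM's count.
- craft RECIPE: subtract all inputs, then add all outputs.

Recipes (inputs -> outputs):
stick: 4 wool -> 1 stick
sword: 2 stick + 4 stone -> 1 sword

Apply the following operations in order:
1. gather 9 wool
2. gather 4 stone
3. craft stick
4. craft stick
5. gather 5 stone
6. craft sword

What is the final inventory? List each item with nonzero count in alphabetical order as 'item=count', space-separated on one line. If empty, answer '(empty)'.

After 1 (gather 9 wool): wool=9
After 2 (gather 4 stone): stone=4 wool=9
After 3 (craft stick): stick=1 stone=4 wool=5
After 4 (craft stick): stick=2 stone=4 wool=1
After 5 (gather 5 stone): stick=2 stone=9 wool=1
After 6 (craft sword): stone=5 sword=1 wool=1

Answer: stone=5 sword=1 wool=1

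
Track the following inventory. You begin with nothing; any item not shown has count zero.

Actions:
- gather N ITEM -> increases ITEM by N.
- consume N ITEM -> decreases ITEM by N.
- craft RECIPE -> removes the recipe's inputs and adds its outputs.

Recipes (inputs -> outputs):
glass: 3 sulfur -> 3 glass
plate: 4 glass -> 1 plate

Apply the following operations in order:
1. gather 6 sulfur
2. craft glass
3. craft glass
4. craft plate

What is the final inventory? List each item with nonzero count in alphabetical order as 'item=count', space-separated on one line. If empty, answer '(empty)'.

Answer: glass=2 plate=1

Derivation:
After 1 (gather 6 sulfur): sulfur=6
After 2 (craft glass): glass=3 sulfur=3
After 3 (craft glass): glass=6
After 4 (craft plate): glass=2 plate=1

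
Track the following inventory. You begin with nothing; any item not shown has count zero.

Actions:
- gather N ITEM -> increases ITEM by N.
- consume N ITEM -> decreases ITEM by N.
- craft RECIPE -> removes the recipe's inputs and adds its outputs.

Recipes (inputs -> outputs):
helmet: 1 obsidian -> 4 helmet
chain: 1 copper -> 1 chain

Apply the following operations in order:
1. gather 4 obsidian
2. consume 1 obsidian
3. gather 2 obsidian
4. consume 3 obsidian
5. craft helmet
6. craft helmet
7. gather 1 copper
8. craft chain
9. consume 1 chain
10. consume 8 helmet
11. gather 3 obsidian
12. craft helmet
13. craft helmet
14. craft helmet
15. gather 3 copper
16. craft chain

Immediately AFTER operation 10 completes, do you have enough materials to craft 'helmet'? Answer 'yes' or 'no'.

After 1 (gather 4 obsidian): obsidian=4
After 2 (consume 1 obsidian): obsidian=3
After 3 (gather 2 obsidian): obsidian=5
After 4 (consume 3 obsidian): obsidian=2
After 5 (craft helmet): helmet=4 obsidian=1
After 6 (craft helmet): helmet=8
After 7 (gather 1 copper): copper=1 helmet=8
After 8 (craft chain): chain=1 helmet=8
After 9 (consume 1 chain): helmet=8
After 10 (consume 8 helmet): (empty)

Answer: no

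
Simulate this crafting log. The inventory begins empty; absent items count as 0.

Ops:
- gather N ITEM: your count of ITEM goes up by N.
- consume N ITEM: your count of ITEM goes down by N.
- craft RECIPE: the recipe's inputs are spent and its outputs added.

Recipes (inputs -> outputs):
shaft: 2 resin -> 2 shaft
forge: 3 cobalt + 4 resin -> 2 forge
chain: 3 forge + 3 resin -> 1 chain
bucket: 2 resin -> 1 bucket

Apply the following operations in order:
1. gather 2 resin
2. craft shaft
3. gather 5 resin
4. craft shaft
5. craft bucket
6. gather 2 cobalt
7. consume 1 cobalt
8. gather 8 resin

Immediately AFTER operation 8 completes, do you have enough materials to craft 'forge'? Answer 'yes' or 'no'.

After 1 (gather 2 resin): resin=2
After 2 (craft shaft): shaft=2
After 3 (gather 5 resin): resin=5 shaft=2
After 4 (craft shaft): resin=3 shaft=4
After 5 (craft bucket): bucket=1 resin=1 shaft=4
After 6 (gather 2 cobalt): bucket=1 cobalt=2 resin=1 shaft=4
After 7 (consume 1 cobalt): bucket=1 cobalt=1 resin=1 shaft=4
After 8 (gather 8 resin): bucket=1 cobalt=1 resin=9 shaft=4

Answer: no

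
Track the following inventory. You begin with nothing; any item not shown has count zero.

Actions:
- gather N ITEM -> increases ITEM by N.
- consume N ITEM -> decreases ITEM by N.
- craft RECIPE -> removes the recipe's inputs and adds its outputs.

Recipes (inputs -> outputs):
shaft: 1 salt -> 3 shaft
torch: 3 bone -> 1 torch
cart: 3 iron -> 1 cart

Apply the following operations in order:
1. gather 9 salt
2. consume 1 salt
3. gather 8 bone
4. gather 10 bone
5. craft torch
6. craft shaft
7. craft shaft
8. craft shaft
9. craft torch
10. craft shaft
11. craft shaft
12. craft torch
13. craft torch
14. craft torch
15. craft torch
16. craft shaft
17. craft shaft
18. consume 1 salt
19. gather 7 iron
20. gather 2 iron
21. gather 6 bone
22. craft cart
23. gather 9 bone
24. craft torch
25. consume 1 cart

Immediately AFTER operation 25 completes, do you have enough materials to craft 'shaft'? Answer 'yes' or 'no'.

Answer: no

Derivation:
After 1 (gather 9 salt): salt=9
After 2 (consume 1 salt): salt=8
After 3 (gather 8 bone): bone=8 salt=8
After 4 (gather 10 bone): bone=18 salt=8
After 5 (craft torch): bone=15 salt=8 torch=1
After 6 (craft shaft): bone=15 salt=7 shaft=3 torch=1
After 7 (craft shaft): bone=15 salt=6 shaft=6 torch=1
After 8 (craft shaft): bone=15 salt=5 shaft=9 torch=1
After 9 (craft torch): bone=12 salt=5 shaft=9 torch=2
After 10 (craft shaft): bone=12 salt=4 shaft=12 torch=2
After 11 (craft shaft): bone=12 salt=3 shaft=15 torch=2
After 12 (craft torch): bone=9 salt=3 shaft=15 torch=3
After 13 (craft torch): bone=6 salt=3 shaft=15 torch=4
After 14 (craft torch): bone=3 salt=3 shaft=15 torch=5
After 15 (craft torch): salt=3 shaft=15 torch=6
After 16 (craft shaft): salt=2 shaft=18 torch=6
After 17 (craft shaft): salt=1 shaft=21 torch=6
After 18 (consume 1 salt): shaft=21 torch=6
After 19 (gather 7 iron): iron=7 shaft=21 torch=6
After 20 (gather 2 iron): iron=9 shaft=21 torch=6
After 21 (gather 6 bone): bone=6 iron=9 shaft=21 torch=6
After 22 (craft cart): bone=6 cart=1 iron=6 shaft=21 torch=6
After 23 (gather 9 bone): bone=15 cart=1 iron=6 shaft=21 torch=6
After 24 (craft torch): bone=12 cart=1 iron=6 shaft=21 torch=7
After 25 (consume 1 cart): bone=12 iron=6 shaft=21 torch=7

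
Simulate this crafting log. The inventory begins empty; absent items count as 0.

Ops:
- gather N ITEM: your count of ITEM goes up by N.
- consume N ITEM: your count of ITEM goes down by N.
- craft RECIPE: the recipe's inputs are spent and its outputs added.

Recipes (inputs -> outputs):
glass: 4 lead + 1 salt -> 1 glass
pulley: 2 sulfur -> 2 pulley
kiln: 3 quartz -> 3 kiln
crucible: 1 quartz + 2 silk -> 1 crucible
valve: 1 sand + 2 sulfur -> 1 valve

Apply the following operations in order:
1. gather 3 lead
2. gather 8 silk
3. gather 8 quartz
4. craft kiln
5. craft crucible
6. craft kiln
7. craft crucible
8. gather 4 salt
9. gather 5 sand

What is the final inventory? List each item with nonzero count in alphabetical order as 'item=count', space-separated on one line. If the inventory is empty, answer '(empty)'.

Answer: crucible=2 kiln=6 lead=3 salt=4 sand=5 silk=4

Derivation:
After 1 (gather 3 lead): lead=3
After 2 (gather 8 silk): lead=3 silk=8
After 3 (gather 8 quartz): lead=3 quartz=8 silk=8
After 4 (craft kiln): kiln=3 lead=3 quartz=5 silk=8
After 5 (craft crucible): crucible=1 kiln=3 lead=3 quartz=4 silk=6
After 6 (craft kiln): crucible=1 kiln=6 lead=3 quartz=1 silk=6
After 7 (craft crucible): crucible=2 kiln=6 lead=3 silk=4
After 8 (gather 4 salt): crucible=2 kiln=6 lead=3 salt=4 silk=4
After 9 (gather 5 sand): crucible=2 kiln=6 lead=3 salt=4 sand=5 silk=4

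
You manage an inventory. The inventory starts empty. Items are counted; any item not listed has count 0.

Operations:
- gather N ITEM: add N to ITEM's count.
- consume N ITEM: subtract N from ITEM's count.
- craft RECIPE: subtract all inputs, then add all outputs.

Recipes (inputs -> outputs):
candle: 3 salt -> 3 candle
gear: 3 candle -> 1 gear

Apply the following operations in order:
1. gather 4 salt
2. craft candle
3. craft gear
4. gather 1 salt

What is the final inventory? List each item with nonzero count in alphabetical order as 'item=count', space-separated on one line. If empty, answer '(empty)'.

After 1 (gather 4 salt): salt=4
After 2 (craft candle): candle=3 salt=1
After 3 (craft gear): gear=1 salt=1
After 4 (gather 1 salt): gear=1 salt=2

Answer: gear=1 salt=2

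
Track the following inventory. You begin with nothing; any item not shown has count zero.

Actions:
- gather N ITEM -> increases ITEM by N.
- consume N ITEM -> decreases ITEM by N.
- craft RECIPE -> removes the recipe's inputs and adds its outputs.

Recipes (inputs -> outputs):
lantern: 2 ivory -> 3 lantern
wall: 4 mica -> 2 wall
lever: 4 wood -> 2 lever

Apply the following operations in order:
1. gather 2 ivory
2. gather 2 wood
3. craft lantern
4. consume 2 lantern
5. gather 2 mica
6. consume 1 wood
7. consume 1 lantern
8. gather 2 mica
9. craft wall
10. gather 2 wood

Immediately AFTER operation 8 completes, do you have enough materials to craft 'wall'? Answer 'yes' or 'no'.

Answer: yes

Derivation:
After 1 (gather 2 ivory): ivory=2
After 2 (gather 2 wood): ivory=2 wood=2
After 3 (craft lantern): lantern=3 wood=2
After 4 (consume 2 lantern): lantern=1 wood=2
After 5 (gather 2 mica): lantern=1 mica=2 wood=2
After 6 (consume 1 wood): lantern=1 mica=2 wood=1
After 7 (consume 1 lantern): mica=2 wood=1
After 8 (gather 2 mica): mica=4 wood=1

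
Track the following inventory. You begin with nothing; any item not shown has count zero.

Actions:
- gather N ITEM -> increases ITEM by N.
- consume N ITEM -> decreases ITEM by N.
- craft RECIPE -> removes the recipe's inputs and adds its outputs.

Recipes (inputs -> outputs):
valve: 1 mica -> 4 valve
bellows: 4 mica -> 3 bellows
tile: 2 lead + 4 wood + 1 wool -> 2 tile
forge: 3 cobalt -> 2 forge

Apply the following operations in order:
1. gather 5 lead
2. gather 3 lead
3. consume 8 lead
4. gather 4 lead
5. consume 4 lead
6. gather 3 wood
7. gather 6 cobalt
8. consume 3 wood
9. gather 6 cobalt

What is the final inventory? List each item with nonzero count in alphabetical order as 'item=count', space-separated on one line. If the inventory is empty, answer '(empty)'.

Answer: cobalt=12

Derivation:
After 1 (gather 5 lead): lead=5
After 2 (gather 3 lead): lead=8
After 3 (consume 8 lead): (empty)
After 4 (gather 4 lead): lead=4
After 5 (consume 4 lead): (empty)
After 6 (gather 3 wood): wood=3
After 7 (gather 6 cobalt): cobalt=6 wood=3
After 8 (consume 3 wood): cobalt=6
After 9 (gather 6 cobalt): cobalt=12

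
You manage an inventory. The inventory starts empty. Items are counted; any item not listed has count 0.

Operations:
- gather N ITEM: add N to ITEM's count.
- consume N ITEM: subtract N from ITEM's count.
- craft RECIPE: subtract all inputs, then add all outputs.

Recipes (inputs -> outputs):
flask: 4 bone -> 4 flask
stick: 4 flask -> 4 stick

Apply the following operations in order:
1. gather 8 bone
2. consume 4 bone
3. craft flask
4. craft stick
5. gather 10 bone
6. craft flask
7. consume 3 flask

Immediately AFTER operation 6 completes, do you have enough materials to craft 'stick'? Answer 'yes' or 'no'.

Answer: yes

Derivation:
After 1 (gather 8 bone): bone=8
After 2 (consume 4 bone): bone=4
After 3 (craft flask): flask=4
After 4 (craft stick): stick=4
After 5 (gather 10 bone): bone=10 stick=4
After 6 (craft flask): bone=6 flask=4 stick=4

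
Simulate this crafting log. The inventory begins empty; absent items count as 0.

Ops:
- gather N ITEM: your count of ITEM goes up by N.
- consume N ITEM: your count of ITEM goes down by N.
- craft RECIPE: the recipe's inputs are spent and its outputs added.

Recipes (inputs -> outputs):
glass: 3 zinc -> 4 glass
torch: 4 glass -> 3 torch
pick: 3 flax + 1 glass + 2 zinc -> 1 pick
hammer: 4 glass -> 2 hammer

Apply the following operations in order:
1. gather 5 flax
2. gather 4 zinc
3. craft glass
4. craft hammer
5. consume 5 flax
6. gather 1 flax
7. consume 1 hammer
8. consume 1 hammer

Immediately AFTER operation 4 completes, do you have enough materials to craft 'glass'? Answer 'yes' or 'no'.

Answer: no

Derivation:
After 1 (gather 5 flax): flax=5
After 2 (gather 4 zinc): flax=5 zinc=4
After 3 (craft glass): flax=5 glass=4 zinc=1
After 4 (craft hammer): flax=5 hammer=2 zinc=1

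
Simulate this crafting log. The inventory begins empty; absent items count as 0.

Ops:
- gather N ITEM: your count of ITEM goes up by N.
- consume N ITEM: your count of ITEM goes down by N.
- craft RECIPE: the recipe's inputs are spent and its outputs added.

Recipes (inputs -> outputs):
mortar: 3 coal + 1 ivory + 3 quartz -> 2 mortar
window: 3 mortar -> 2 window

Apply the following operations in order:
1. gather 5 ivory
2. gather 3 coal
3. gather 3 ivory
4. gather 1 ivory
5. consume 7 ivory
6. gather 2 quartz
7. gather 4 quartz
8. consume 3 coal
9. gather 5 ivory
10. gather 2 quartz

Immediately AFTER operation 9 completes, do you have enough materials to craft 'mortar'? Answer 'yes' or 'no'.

After 1 (gather 5 ivory): ivory=5
After 2 (gather 3 coal): coal=3 ivory=5
After 3 (gather 3 ivory): coal=3 ivory=8
After 4 (gather 1 ivory): coal=3 ivory=9
After 5 (consume 7 ivory): coal=3 ivory=2
After 6 (gather 2 quartz): coal=3 ivory=2 quartz=2
After 7 (gather 4 quartz): coal=3 ivory=2 quartz=6
After 8 (consume 3 coal): ivory=2 quartz=6
After 9 (gather 5 ivory): ivory=7 quartz=6

Answer: no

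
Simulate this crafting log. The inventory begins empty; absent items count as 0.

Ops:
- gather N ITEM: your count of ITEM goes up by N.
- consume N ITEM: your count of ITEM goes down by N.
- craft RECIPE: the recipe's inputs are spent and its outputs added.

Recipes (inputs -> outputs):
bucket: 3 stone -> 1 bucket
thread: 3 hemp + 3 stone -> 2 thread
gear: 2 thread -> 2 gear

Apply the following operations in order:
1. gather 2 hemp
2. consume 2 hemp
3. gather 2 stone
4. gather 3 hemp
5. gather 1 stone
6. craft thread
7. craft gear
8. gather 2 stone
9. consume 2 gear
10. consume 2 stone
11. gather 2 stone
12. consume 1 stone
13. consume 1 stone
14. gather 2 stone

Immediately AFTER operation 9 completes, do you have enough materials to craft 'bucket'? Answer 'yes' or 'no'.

After 1 (gather 2 hemp): hemp=2
After 2 (consume 2 hemp): (empty)
After 3 (gather 2 stone): stone=2
After 4 (gather 3 hemp): hemp=3 stone=2
After 5 (gather 1 stone): hemp=3 stone=3
After 6 (craft thread): thread=2
After 7 (craft gear): gear=2
After 8 (gather 2 stone): gear=2 stone=2
After 9 (consume 2 gear): stone=2

Answer: no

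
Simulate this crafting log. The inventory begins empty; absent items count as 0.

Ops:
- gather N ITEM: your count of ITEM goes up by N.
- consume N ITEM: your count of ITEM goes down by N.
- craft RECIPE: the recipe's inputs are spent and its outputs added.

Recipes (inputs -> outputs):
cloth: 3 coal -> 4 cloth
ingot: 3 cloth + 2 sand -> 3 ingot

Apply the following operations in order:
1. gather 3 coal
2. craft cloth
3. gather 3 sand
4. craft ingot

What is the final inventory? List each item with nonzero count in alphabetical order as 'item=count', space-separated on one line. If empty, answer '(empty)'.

Answer: cloth=1 ingot=3 sand=1

Derivation:
After 1 (gather 3 coal): coal=3
After 2 (craft cloth): cloth=4
After 3 (gather 3 sand): cloth=4 sand=3
After 4 (craft ingot): cloth=1 ingot=3 sand=1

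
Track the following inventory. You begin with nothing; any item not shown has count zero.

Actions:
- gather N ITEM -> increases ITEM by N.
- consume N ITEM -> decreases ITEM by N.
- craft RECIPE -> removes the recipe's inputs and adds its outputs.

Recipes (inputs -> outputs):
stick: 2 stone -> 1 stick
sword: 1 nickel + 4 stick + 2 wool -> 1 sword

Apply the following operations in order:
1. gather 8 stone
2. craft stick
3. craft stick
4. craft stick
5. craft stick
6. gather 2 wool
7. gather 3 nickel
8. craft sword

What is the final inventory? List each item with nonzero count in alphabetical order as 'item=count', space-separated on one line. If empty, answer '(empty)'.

Answer: nickel=2 sword=1

Derivation:
After 1 (gather 8 stone): stone=8
After 2 (craft stick): stick=1 stone=6
After 3 (craft stick): stick=2 stone=4
After 4 (craft stick): stick=3 stone=2
After 5 (craft stick): stick=4
After 6 (gather 2 wool): stick=4 wool=2
After 7 (gather 3 nickel): nickel=3 stick=4 wool=2
After 8 (craft sword): nickel=2 sword=1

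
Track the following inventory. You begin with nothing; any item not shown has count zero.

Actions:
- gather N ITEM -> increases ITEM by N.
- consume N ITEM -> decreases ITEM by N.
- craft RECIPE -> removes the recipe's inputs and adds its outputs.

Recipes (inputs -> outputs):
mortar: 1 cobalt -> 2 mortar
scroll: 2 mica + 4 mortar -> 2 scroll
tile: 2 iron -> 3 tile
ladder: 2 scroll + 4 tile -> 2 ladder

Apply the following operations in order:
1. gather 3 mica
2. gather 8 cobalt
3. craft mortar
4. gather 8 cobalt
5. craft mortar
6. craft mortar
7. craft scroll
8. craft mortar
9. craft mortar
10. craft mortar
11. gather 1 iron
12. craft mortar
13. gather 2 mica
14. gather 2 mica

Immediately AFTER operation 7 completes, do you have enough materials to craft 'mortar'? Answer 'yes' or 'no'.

After 1 (gather 3 mica): mica=3
After 2 (gather 8 cobalt): cobalt=8 mica=3
After 3 (craft mortar): cobalt=7 mica=3 mortar=2
After 4 (gather 8 cobalt): cobalt=15 mica=3 mortar=2
After 5 (craft mortar): cobalt=14 mica=3 mortar=4
After 6 (craft mortar): cobalt=13 mica=3 mortar=6
After 7 (craft scroll): cobalt=13 mica=1 mortar=2 scroll=2

Answer: yes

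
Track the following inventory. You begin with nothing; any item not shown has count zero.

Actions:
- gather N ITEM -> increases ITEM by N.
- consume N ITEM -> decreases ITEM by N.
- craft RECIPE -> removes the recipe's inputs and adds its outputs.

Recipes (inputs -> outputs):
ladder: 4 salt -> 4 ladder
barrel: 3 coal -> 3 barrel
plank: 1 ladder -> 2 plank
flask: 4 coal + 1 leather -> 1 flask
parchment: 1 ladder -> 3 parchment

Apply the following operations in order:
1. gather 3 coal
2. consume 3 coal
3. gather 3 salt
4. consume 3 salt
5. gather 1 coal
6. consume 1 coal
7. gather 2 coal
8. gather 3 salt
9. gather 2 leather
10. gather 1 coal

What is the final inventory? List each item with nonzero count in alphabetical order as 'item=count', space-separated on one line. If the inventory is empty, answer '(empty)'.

Answer: coal=3 leather=2 salt=3

Derivation:
After 1 (gather 3 coal): coal=3
After 2 (consume 3 coal): (empty)
After 3 (gather 3 salt): salt=3
After 4 (consume 3 salt): (empty)
After 5 (gather 1 coal): coal=1
After 6 (consume 1 coal): (empty)
After 7 (gather 2 coal): coal=2
After 8 (gather 3 salt): coal=2 salt=3
After 9 (gather 2 leather): coal=2 leather=2 salt=3
After 10 (gather 1 coal): coal=3 leather=2 salt=3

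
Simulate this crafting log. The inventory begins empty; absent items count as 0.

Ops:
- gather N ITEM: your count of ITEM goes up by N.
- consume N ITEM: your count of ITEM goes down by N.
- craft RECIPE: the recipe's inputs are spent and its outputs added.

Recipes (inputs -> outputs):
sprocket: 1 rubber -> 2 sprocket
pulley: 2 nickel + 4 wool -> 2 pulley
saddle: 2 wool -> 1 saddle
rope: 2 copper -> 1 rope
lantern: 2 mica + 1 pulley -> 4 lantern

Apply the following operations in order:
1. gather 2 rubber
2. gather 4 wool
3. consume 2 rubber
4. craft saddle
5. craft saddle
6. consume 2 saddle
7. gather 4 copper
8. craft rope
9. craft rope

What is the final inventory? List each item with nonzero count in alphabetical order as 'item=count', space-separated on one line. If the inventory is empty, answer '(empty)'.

After 1 (gather 2 rubber): rubber=2
After 2 (gather 4 wool): rubber=2 wool=4
After 3 (consume 2 rubber): wool=4
After 4 (craft saddle): saddle=1 wool=2
After 5 (craft saddle): saddle=2
After 6 (consume 2 saddle): (empty)
After 7 (gather 4 copper): copper=4
After 8 (craft rope): copper=2 rope=1
After 9 (craft rope): rope=2

Answer: rope=2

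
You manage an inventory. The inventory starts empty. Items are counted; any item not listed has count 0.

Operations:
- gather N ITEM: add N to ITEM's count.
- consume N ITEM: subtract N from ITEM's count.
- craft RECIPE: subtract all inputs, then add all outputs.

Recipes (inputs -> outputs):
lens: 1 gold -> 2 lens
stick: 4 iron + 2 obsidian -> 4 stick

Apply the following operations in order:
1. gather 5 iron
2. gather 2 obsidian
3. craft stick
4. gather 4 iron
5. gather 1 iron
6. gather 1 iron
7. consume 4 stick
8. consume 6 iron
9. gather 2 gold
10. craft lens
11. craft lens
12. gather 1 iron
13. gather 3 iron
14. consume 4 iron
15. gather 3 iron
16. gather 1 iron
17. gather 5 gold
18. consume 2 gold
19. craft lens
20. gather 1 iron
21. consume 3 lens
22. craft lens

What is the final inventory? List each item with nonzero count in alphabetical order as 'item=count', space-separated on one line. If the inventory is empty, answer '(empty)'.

Answer: gold=1 iron=6 lens=5

Derivation:
After 1 (gather 5 iron): iron=5
After 2 (gather 2 obsidian): iron=5 obsidian=2
After 3 (craft stick): iron=1 stick=4
After 4 (gather 4 iron): iron=5 stick=4
After 5 (gather 1 iron): iron=6 stick=4
After 6 (gather 1 iron): iron=7 stick=4
After 7 (consume 4 stick): iron=7
After 8 (consume 6 iron): iron=1
After 9 (gather 2 gold): gold=2 iron=1
After 10 (craft lens): gold=1 iron=1 lens=2
After 11 (craft lens): iron=1 lens=4
After 12 (gather 1 iron): iron=2 lens=4
After 13 (gather 3 iron): iron=5 lens=4
After 14 (consume 4 iron): iron=1 lens=4
After 15 (gather 3 iron): iron=4 lens=4
After 16 (gather 1 iron): iron=5 lens=4
After 17 (gather 5 gold): gold=5 iron=5 lens=4
After 18 (consume 2 gold): gold=3 iron=5 lens=4
After 19 (craft lens): gold=2 iron=5 lens=6
After 20 (gather 1 iron): gold=2 iron=6 lens=6
After 21 (consume 3 lens): gold=2 iron=6 lens=3
After 22 (craft lens): gold=1 iron=6 lens=5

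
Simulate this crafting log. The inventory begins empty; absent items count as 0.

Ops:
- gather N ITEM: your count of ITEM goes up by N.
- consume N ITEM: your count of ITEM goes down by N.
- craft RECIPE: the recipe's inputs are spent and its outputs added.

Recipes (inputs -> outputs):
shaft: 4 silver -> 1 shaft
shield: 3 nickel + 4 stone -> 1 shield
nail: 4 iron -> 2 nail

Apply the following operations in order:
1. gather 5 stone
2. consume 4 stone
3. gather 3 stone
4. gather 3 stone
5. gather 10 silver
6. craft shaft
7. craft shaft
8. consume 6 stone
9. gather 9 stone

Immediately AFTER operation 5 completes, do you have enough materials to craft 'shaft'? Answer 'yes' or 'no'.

Answer: yes

Derivation:
After 1 (gather 5 stone): stone=5
After 2 (consume 4 stone): stone=1
After 3 (gather 3 stone): stone=4
After 4 (gather 3 stone): stone=7
After 5 (gather 10 silver): silver=10 stone=7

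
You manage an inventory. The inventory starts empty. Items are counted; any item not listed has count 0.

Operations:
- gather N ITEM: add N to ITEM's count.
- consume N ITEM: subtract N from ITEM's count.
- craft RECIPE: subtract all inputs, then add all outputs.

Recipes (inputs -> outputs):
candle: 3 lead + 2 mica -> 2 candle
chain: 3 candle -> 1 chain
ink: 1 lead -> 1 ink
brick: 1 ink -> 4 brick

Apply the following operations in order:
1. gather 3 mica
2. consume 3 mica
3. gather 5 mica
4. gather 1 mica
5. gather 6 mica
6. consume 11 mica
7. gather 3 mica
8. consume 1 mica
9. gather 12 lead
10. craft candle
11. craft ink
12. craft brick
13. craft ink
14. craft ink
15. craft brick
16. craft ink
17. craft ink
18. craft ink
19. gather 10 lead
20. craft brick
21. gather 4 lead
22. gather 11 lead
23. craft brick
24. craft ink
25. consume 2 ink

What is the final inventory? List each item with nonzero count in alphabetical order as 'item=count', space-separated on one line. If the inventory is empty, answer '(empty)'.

Answer: brick=16 candle=2 ink=1 lead=27 mica=1

Derivation:
After 1 (gather 3 mica): mica=3
After 2 (consume 3 mica): (empty)
After 3 (gather 5 mica): mica=5
After 4 (gather 1 mica): mica=6
After 5 (gather 6 mica): mica=12
After 6 (consume 11 mica): mica=1
After 7 (gather 3 mica): mica=4
After 8 (consume 1 mica): mica=3
After 9 (gather 12 lead): lead=12 mica=3
After 10 (craft candle): candle=2 lead=9 mica=1
After 11 (craft ink): candle=2 ink=1 lead=8 mica=1
After 12 (craft brick): brick=4 candle=2 lead=8 mica=1
After 13 (craft ink): brick=4 candle=2 ink=1 lead=7 mica=1
After 14 (craft ink): brick=4 candle=2 ink=2 lead=6 mica=1
After 15 (craft brick): brick=8 candle=2 ink=1 lead=6 mica=1
After 16 (craft ink): brick=8 candle=2 ink=2 lead=5 mica=1
After 17 (craft ink): brick=8 candle=2 ink=3 lead=4 mica=1
After 18 (craft ink): brick=8 candle=2 ink=4 lead=3 mica=1
After 19 (gather 10 lead): brick=8 candle=2 ink=4 lead=13 mica=1
After 20 (craft brick): brick=12 candle=2 ink=3 lead=13 mica=1
After 21 (gather 4 lead): brick=12 candle=2 ink=3 lead=17 mica=1
After 22 (gather 11 lead): brick=12 candle=2 ink=3 lead=28 mica=1
After 23 (craft brick): brick=16 candle=2 ink=2 lead=28 mica=1
After 24 (craft ink): brick=16 candle=2 ink=3 lead=27 mica=1
After 25 (consume 2 ink): brick=16 candle=2 ink=1 lead=27 mica=1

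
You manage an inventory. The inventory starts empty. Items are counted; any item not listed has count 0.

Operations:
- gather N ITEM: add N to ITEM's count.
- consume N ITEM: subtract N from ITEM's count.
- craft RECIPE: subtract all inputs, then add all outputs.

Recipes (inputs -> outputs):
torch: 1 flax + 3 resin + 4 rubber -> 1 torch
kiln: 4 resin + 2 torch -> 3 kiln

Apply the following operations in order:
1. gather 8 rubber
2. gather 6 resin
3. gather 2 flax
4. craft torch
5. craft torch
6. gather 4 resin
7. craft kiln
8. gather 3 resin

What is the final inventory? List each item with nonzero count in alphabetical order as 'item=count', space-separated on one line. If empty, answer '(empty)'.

Answer: kiln=3 resin=3

Derivation:
After 1 (gather 8 rubber): rubber=8
After 2 (gather 6 resin): resin=6 rubber=8
After 3 (gather 2 flax): flax=2 resin=6 rubber=8
After 4 (craft torch): flax=1 resin=3 rubber=4 torch=1
After 5 (craft torch): torch=2
After 6 (gather 4 resin): resin=4 torch=2
After 7 (craft kiln): kiln=3
After 8 (gather 3 resin): kiln=3 resin=3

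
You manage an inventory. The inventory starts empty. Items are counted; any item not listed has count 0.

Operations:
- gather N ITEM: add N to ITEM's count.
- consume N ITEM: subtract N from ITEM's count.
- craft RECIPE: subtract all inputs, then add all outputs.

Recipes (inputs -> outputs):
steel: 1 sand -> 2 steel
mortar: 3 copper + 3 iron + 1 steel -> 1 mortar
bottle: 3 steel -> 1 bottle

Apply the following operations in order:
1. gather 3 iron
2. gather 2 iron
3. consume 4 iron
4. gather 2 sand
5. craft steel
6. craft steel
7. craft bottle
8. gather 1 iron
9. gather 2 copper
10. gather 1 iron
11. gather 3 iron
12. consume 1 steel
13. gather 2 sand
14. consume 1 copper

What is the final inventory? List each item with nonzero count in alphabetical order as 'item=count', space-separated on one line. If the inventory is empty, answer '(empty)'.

After 1 (gather 3 iron): iron=3
After 2 (gather 2 iron): iron=5
After 3 (consume 4 iron): iron=1
After 4 (gather 2 sand): iron=1 sand=2
After 5 (craft steel): iron=1 sand=1 steel=2
After 6 (craft steel): iron=1 steel=4
After 7 (craft bottle): bottle=1 iron=1 steel=1
After 8 (gather 1 iron): bottle=1 iron=2 steel=1
After 9 (gather 2 copper): bottle=1 copper=2 iron=2 steel=1
After 10 (gather 1 iron): bottle=1 copper=2 iron=3 steel=1
After 11 (gather 3 iron): bottle=1 copper=2 iron=6 steel=1
After 12 (consume 1 steel): bottle=1 copper=2 iron=6
After 13 (gather 2 sand): bottle=1 copper=2 iron=6 sand=2
After 14 (consume 1 copper): bottle=1 copper=1 iron=6 sand=2

Answer: bottle=1 copper=1 iron=6 sand=2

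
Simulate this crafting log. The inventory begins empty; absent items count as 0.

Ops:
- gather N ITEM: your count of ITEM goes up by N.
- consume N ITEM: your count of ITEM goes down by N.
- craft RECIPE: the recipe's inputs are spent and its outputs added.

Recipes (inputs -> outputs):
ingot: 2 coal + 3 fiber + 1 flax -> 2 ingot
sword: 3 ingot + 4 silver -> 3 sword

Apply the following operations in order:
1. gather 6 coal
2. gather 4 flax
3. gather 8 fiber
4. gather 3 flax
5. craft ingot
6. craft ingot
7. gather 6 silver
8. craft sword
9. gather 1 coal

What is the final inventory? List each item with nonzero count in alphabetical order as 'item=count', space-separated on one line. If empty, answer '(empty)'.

After 1 (gather 6 coal): coal=6
After 2 (gather 4 flax): coal=6 flax=4
After 3 (gather 8 fiber): coal=6 fiber=8 flax=4
After 4 (gather 3 flax): coal=6 fiber=8 flax=7
After 5 (craft ingot): coal=4 fiber=5 flax=6 ingot=2
After 6 (craft ingot): coal=2 fiber=2 flax=5 ingot=4
After 7 (gather 6 silver): coal=2 fiber=2 flax=5 ingot=4 silver=6
After 8 (craft sword): coal=2 fiber=2 flax=5 ingot=1 silver=2 sword=3
After 9 (gather 1 coal): coal=3 fiber=2 flax=5 ingot=1 silver=2 sword=3

Answer: coal=3 fiber=2 flax=5 ingot=1 silver=2 sword=3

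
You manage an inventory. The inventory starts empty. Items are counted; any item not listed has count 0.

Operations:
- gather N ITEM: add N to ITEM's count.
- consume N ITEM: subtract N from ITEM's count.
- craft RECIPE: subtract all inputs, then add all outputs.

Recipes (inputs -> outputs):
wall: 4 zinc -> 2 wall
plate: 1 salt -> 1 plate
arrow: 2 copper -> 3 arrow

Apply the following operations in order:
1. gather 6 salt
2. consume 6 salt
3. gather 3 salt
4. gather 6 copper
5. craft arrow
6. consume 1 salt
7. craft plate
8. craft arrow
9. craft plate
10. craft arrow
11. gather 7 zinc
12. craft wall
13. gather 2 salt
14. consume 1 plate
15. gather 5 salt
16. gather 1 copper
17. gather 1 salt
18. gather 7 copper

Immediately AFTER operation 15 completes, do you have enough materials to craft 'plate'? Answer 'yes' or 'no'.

Answer: yes

Derivation:
After 1 (gather 6 salt): salt=6
After 2 (consume 6 salt): (empty)
After 3 (gather 3 salt): salt=3
After 4 (gather 6 copper): copper=6 salt=3
After 5 (craft arrow): arrow=3 copper=4 salt=3
After 6 (consume 1 salt): arrow=3 copper=4 salt=2
After 7 (craft plate): arrow=3 copper=4 plate=1 salt=1
After 8 (craft arrow): arrow=6 copper=2 plate=1 salt=1
After 9 (craft plate): arrow=6 copper=2 plate=2
After 10 (craft arrow): arrow=9 plate=2
After 11 (gather 7 zinc): arrow=9 plate=2 zinc=7
After 12 (craft wall): arrow=9 plate=2 wall=2 zinc=3
After 13 (gather 2 salt): arrow=9 plate=2 salt=2 wall=2 zinc=3
After 14 (consume 1 plate): arrow=9 plate=1 salt=2 wall=2 zinc=3
After 15 (gather 5 salt): arrow=9 plate=1 salt=7 wall=2 zinc=3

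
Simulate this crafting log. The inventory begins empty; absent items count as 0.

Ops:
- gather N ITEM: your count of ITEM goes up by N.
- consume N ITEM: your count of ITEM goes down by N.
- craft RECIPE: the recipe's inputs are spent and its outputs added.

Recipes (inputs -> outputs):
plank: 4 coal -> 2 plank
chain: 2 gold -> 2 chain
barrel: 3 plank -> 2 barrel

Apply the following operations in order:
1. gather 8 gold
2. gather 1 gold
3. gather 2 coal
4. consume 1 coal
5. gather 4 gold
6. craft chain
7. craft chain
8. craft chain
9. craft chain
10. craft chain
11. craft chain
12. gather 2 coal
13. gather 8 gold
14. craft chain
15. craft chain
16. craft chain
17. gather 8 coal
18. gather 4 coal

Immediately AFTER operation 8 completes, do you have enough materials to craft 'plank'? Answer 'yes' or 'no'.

After 1 (gather 8 gold): gold=8
After 2 (gather 1 gold): gold=9
After 3 (gather 2 coal): coal=2 gold=9
After 4 (consume 1 coal): coal=1 gold=9
After 5 (gather 4 gold): coal=1 gold=13
After 6 (craft chain): chain=2 coal=1 gold=11
After 7 (craft chain): chain=4 coal=1 gold=9
After 8 (craft chain): chain=6 coal=1 gold=7

Answer: no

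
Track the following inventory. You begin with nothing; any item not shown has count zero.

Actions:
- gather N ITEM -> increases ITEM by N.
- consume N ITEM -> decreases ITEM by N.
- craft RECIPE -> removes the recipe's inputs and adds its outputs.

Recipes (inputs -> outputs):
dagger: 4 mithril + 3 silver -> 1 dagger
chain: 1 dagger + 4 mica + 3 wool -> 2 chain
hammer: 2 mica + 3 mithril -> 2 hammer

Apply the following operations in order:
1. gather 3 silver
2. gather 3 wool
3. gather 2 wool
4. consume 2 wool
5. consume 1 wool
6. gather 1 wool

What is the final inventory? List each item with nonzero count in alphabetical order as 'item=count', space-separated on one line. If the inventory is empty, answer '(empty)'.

Answer: silver=3 wool=3

Derivation:
After 1 (gather 3 silver): silver=3
After 2 (gather 3 wool): silver=3 wool=3
After 3 (gather 2 wool): silver=3 wool=5
After 4 (consume 2 wool): silver=3 wool=3
After 5 (consume 1 wool): silver=3 wool=2
After 6 (gather 1 wool): silver=3 wool=3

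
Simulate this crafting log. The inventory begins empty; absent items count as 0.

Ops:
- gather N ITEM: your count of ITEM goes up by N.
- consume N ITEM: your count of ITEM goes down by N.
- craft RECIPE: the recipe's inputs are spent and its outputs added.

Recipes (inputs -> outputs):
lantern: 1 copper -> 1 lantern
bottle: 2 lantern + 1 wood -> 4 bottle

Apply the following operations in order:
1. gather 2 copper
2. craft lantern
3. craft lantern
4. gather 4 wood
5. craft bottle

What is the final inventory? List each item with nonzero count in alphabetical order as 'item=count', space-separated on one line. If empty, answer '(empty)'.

Answer: bottle=4 wood=3

Derivation:
After 1 (gather 2 copper): copper=2
After 2 (craft lantern): copper=1 lantern=1
After 3 (craft lantern): lantern=2
After 4 (gather 4 wood): lantern=2 wood=4
After 5 (craft bottle): bottle=4 wood=3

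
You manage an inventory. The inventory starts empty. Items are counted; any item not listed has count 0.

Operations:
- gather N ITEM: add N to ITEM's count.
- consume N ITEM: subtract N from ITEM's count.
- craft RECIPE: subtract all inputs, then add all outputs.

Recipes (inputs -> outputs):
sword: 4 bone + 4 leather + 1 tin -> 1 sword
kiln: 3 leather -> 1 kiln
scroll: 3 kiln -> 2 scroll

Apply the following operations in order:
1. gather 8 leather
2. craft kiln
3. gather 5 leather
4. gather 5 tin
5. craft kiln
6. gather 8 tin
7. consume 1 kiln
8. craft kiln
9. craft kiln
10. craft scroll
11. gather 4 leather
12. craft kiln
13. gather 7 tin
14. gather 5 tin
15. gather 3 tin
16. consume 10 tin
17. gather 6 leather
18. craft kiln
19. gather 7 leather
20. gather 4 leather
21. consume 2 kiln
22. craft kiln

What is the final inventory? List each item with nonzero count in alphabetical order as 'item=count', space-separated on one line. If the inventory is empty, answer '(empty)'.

After 1 (gather 8 leather): leather=8
After 2 (craft kiln): kiln=1 leather=5
After 3 (gather 5 leather): kiln=1 leather=10
After 4 (gather 5 tin): kiln=1 leather=10 tin=5
After 5 (craft kiln): kiln=2 leather=7 tin=5
After 6 (gather 8 tin): kiln=2 leather=7 tin=13
After 7 (consume 1 kiln): kiln=1 leather=7 tin=13
After 8 (craft kiln): kiln=2 leather=4 tin=13
After 9 (craft kiln): kiln=3 leather=1 tin=13
After 10 (craft scroll): leather=1 scroll=2 tin=13
After 11 (gather 4 leather): leather=5 scroll=2 tin=13
After 12 (craft kiln): kiln=1 leather=2 scroll=2 tin=13
After 13 (gather 7 tin): kiln=1 leather=2 scroll=2 tin=20
After 14 (gather 5 tin): kiln=1 leather=2 scroll=2 tin=25
After 15 (gather 3 tin): kiln=1 leather=2 scroll=2 tin=28
After 16 (consume 10 tin): kiln=1 leather=2 scroll=2 tin=18
After 17 (gather 6 leather): kiln=1 leather=8 scroll=2 tin=18
After 18 (craft kiln): kiln=2 leather=5 scroll=2 tin=18
After 19 (gather 7 leather): kiln=2 leather=12 scroll=2 tin=18
After 20 (gather 4 leather): kiln=2 leather=16 scroll=2 tin=18
After 21 (consume 2 kiln): leather=16 scroll=2 tin=18
After 22 (craft kiln): kiln=1 leather=13 scroll=2 tin=18

Answer: kiln=1 leather=13 scroll=2 tin=18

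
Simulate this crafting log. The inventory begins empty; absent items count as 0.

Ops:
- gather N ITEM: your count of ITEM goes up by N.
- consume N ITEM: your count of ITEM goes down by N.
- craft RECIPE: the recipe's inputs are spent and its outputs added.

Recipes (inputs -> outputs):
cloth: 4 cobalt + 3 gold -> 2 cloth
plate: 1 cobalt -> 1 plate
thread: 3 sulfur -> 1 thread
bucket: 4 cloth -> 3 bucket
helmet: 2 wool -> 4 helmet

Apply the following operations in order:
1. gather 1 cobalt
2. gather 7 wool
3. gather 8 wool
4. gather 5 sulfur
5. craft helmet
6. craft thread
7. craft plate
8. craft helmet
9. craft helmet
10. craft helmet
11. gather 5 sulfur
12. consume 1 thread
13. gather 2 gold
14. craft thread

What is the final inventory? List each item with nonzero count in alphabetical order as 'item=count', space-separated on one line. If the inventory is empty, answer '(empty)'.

After 1 (gather 1 cobalt): cobalt=1
After 2 (gather 7 wool): cobalt=1 wool=7
After 3 (gather 8 wool): cobalt=1 wool=15
After 4 (gather 5 sulfur): cobalt=1 sulfur=5 wool=15
After 5 (craft helmet): cobalt=1 helmet=4 sulfur=5 wool=13
After 6 (craft thread): cobalt=1 helmet=4 sulfur=2 thread=1 wool=13
After 7 (craft plate): helmet=4 plate=1 sulfur=2 thread=1 wool=13
After 8 (craft helmet): helmet=8 plate=1 sulfur=2 thread=1 wool=11
After 9 (craft helmet): helmet=12 plate=1 sulfur=2 thread=1 wool=9
After 10 (craft helmet): helmet=16 plate=1 sulfur=2 thread=1 wool=7
After 11 (gather 5 sulfur): helmet=16 plate=1 sulfur=7 thread=1 wool=7
After 12 (consume 1 thread): helmet=16 plate=1 sulfur=7 wool=7
After 13 (gather 2 gold): gold=2 helmet=16 plate=1 sulfur=7 wool=7
After 14 (craft thread): gold=2 helmet=16 plate=1 sulfur=4 thread=1 wool=7

Answer: gold=2 helmet=16 plate=1 sulfur=4 thread=1 wool=7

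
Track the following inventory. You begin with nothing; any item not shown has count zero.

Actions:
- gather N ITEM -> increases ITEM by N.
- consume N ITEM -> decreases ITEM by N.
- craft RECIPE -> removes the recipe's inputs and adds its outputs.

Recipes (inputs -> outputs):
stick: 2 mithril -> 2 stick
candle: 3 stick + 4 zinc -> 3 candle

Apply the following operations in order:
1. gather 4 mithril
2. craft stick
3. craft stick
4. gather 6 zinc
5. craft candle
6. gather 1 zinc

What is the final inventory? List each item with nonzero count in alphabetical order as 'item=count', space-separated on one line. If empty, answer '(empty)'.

After 1 (gather 4 mithril): mithril=4
After 2 (craft stick): mithril=2 stick=2
After 3 (craft stick): stick=4
After 4 (gather 6 zinc): stick=4 zinc=6
After 5 (craft candle): candle=3 stick=1 zinc=2
After 6 (gather 1 zinc): candle=3 stick=1 zinc=3

Answer: candle=3 stick=1 zinc=3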